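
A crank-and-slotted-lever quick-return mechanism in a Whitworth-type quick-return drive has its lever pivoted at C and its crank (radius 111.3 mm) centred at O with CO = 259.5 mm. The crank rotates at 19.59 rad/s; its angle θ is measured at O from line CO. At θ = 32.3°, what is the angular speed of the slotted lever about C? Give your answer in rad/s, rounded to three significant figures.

5.61

ω = 19.59 rad/s
Crank pin A relative to C: A = (d + r cosθ, r sinθ); lever angle φ = atan2(r sinθ, d + r cosθ).
Differentiating tanφ: φ̇ = rω(d cosθ + r)/(d² + r² + 2dr cosθ).
d² + r² + 2dr cosθ = |CA|² = 0.128554 m²;  d cosθ + r = +0.33065 m.
|ω_lever| = |0.1113·19.59·+0.33065| / 0.128554 = 5.608 rad/s.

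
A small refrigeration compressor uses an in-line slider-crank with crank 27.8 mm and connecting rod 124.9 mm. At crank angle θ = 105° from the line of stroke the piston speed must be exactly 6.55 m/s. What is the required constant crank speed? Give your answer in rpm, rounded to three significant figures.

2480

For an in-line slider-crank, |v_piston| = rω|sinθ|·[1 + r cosθ/√(L² − r² sin²θ)].
With r = 0.0278 m, L = 0.1249 m, θ = 105°: the bracketed kinematic factor |dx/dθ| = 0.025269 m.
ω = v/|dx/dθ| = 6.55/0.025269 = 259.21 rad/s.
N = 60ω/(2π) = 2475.3 rpm.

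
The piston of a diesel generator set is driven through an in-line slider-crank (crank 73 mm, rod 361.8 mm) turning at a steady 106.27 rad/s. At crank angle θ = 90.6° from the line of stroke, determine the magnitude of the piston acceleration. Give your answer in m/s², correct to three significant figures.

178

ω = 106.3 rad/s
x(θ) = r cosθ + √(L² − r² sin²θ); with ω constant, a = ω²·d²x/dθ².
d²x/dθ² = −r cosθ − r²(cos2θ)/√u − r⁴ sin²2θ/(4u^{3/2}),  u = L² − r² sin²θ = 0.125571 m².
Substituting r = 0.073 m, L = 0.3618 m, θ = 90.6°: d²x/dθ² = +0.015799 m.
a = ω²·d²x/dθ² = (106.3)²·(+0.015799) = +178.43 m/s²;  |a| = 178.43 m/s².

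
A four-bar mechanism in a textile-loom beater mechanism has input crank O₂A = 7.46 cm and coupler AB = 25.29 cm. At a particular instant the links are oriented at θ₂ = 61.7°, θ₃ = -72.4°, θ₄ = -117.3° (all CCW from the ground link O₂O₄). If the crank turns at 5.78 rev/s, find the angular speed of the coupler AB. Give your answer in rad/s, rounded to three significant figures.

ω₂ = 36.32 rad/s (from 5.78 rev/s).
Differentiating the loop-closure r₂e^{iθ₂}+r₃e^{iθ₃}=r₁+r₄e^{iθ₄} gives r₂ω₂e^{iθ₂}+r₃ω₃e^{iθ₃}=r₄ω₄e^{iθ₄}.
Eliminating the other unknown: ω₃ = r₂ω₂ sin(θ₄−θ₂) / [r₃ sin(θ₃−θ₄)].
Numerator sine = -0.01745; denominator sine = +0.70587.
Result = 0.0746·36.32·(-0.01745) / (0.2529·(+0.70587)) = -0.26487 rad/s; magnitude 0.26487 rad/s.

0.265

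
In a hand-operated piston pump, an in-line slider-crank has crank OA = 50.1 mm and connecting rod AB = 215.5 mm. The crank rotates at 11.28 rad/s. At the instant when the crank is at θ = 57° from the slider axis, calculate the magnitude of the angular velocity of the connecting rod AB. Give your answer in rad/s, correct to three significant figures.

1.46

ω = 11.28 rad/s
The rod makes angle φ with the slider axis where L sinφ = r sinθ; differentiating, L cosφ·φ̇ = r ω cosθ.
L cosφ = √(L² − r² sin²θ) = 0.21136 m.
|ω_rod| = r ω |cosθ| / √(L² − r² sin²θ) = 0.0501·11.28·0.54464/0.21136 = 1.4562 rad/s.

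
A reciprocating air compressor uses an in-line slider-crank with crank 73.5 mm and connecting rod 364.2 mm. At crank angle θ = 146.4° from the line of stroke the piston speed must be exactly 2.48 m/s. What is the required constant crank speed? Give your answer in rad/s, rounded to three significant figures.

73.4

For an in-line slider-crank, |v_piston| = rω|sinθ|·[1 + r cosθ/√(L² − r² sin²θ)].
With r = 0.0735 m, L = 0.3642 m, θ = 146.4°: the bracketed kinematic factor |dx/dθ| = 0.033794 m.
ω = v/|dx/dθ| = 2.48/0.033794 = 73.385 rad/s.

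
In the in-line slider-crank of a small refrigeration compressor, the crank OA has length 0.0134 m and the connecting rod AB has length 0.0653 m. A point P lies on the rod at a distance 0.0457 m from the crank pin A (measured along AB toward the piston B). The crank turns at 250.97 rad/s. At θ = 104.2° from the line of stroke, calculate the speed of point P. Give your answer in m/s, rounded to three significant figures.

3.15

ω = 251 rad/s.  Crank-pin speed |V_A| = rω = 3.363 m/s, perpendicular to OA.
Rod angle: sinφ = −(r/L) sinθ ⇒ φ = -11.475°; ω_rod = −rω cosθ/√(L²−r²sin²θ) = +12.891 rad/s.
V_P = V_A + ω_rod × AP, with AP = 0.0457 m along the rod.
Components: V_Px = −rω sinθ − a·ω_rod·sinφ = -3.143 m/s;  V_Py = rω cosθ + a·ω_rod·cosφ = -0.24762 m/s.
|V_P| = √(V_Px² + V_Py²) = 3.1528 m/s.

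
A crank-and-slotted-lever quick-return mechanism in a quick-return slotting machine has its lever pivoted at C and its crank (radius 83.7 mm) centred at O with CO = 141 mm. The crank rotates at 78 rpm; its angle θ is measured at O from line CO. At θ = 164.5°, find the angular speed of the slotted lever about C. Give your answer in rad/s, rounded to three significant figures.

8.61

ω = 8.168 rad/s (from 78 rpm).
Crank pin A relative to C: A = (d + r cosθ, r sinθ); lever angle φ = atan2(r sinθ, d + r cosθ).
Differentiating tanφ: φ̇ = rω(d cosθ + r)/(d² + r² + 2dr cosθ).
d² + r² + 2dr cosθ = |CA|² = 0.00414173 m²;  d cosθ + r = -0.052172 m.
|ω_lever| = |0.0837·8.168·-0.052172| / 0.00414173 = 8.612 rad/s.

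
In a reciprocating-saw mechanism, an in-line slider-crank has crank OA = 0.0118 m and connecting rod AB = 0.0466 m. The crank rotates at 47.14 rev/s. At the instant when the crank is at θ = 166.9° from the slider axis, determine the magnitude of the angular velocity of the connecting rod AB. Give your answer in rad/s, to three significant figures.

ω = 296.2 rad/s (converted from 47.14 rev/s).
The rod makes angle φ with the slider axis where L sinφ = r sinθ; differentiating, L cosφ·φ̇ = r ω cosθ.
L cosφ = √(L² − r² sin²θ) = 0.046523 m.
|ω_rod| = r ω |cosθ| / √(L² − r² sin²θ) = 0.0118·296.2·0.97398/0.046523 = 73.17 rad/s.

73.2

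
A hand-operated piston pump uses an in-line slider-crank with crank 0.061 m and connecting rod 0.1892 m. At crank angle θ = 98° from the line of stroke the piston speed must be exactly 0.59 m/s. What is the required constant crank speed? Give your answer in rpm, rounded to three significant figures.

97.9

For an in-line slider-crank, |v_piston| = rω|sinθ|·[1 + r cosθ/√(L² − r² sin²θ)].
With r = 0.061 m, L = 0.1892 m, θ = 98°: the bracketed kinematic factor |dx/dθ| = 0.057546 m.
ω = v/|dx/dθ| = 0.59/0.057546 = 10.253 rad/s.
N = 60ω/(2π) = 97.905 rpm.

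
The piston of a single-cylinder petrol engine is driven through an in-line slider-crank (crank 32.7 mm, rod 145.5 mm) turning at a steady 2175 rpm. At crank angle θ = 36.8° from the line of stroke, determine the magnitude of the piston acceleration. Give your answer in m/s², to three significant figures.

1470

ω = 2π·2175/60 = 227.8 rad/s
x(θ) = r cosθ + √(L² − r² sin²θ); with ω constant, a = ω²·d²x/dθ².
d²x/dθ² = −r cosθ − r²(cos2θ)/√u − r⁴ sin²2θ/(4u^{3/2}),  u = L² − r² sin²θ = 0.0207866 m².
Substituting r = 0.0327 m, L = 0.1455 m, θ = 36.8°: d²x/dθ² = -0.028366 m.
a = ω²·d²x/dθ² = (227.8)²·(-0.028366) = -1471.5 m/s²;  |a| = 1471.5 m/s².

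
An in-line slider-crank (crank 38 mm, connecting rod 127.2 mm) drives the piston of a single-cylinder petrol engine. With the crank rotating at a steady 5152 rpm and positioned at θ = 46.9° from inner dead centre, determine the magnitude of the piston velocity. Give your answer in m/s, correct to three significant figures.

18.1

ω = 2π·5152/60 = 539.5 rad/s
For an in-line slider-crank, x = r cosθ + √(L² − r² sin²θ), so v = −rω sinθ·[1 + r cosθ/√(L² − r² sin²θ)].
With r = 0.038 m, L = 0.1272 m, θ = 46.9°: √(L² − r² sin²θ) = 0.12414 m.
v = −0.038·539.5·0.73016·[1 + 0.038·0.68327/0.12414] = -18.101 m/s.
|v| = 18.101 m/s.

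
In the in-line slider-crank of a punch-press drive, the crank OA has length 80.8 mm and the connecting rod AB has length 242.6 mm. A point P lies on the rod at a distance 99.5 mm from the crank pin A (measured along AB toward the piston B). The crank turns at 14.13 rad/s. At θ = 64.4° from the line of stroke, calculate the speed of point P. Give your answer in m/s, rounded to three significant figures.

ω = 14.13 rad/s.  Crank-pin speed |V_A| = rω = 1.1417 m/s, perpendicular to OA.
Rod angle: sinφ = −(r/L) sinθ ⇒ φ = -17.479°; ω_rod = −rω cosθ/√(L²−r²sin²θ) = -2.1319 rad/s.
V_P = V_A + ω_rod × AP, with AP = 0.0995 m along the rod.
Components: V_Px = −rω sinθ − a·ω_rod·sinφ = -1.0933 m/s;  V_Py = rω cosθ + a·ω_rod·cosφ = +0.29099 m/s.
|V_P| = √(V_Px² + V_Py²) = 1.1314 m/s.

1.13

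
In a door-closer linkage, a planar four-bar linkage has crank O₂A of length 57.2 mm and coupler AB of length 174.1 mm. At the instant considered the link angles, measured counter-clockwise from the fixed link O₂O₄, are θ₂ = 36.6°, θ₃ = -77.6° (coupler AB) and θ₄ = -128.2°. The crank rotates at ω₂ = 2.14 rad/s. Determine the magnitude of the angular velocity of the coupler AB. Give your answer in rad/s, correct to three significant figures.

ω₂ = 2.14 rad/s
Differentiating the loop-closure r₂e^{iθ₂}+r₃e^{iθ₃}=r₁+r₄e^{iθ₄} gives r₂ω₂e^{iθ₂}+r₃ω₃e^{iθ₃}=r₄ω₄e^{iθ₄}.
Eliminating the other unknown: ω₃ = r₂ω₂ sin(θ₄−θ₂) / [r₃ sin(θ₃−θ₄)].
Numerator sine = -0.26219; denominator sine = +0.77273.
Result = 0.0572·2.14·(-0.26219) / (0.1741·(+0.77273)) = -0.23856 rad/s; magnitude 0.23856 rad/s.

0.239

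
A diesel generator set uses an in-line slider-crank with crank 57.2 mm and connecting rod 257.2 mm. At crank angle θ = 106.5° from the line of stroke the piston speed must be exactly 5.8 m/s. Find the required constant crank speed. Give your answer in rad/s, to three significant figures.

113

For an in-line slider-crank, |v_piston| = rω|sinθ|·[1 + r cosθ/√(L² − r² sin²θ)].
With r = 0.0572 m, L = 0.2572 m, θ = 106.5°: the bracketed kinematic factor |dx/dθ| = 0.051299 m.
ω = v/|dx/dθ| = 5.8/0.051299 = 113.06 rad/s.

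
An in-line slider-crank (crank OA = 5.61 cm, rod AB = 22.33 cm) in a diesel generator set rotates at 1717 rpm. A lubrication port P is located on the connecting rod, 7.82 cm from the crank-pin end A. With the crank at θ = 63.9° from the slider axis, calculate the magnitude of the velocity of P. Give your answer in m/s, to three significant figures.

9.85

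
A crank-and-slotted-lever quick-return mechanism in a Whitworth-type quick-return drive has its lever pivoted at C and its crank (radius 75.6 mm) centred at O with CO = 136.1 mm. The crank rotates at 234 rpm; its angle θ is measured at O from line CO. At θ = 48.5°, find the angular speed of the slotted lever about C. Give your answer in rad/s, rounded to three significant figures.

ω = 24.5 rad/s (from 234 rpm).
Crank pin A relative to C: A = (d + r cosθ, r sinθ); lever angle φ = atan2(r sinθ, d + r cosθ).
Differentiating tanφ: φ̇ = rω(d cosθ + r)/(d² + r² + 2dr cosθ).
d² + r² + 2dr cosθ = |CA|² = 0.0378742 m²;  d cosθ + r = +0.16578 m.
|ω_lever| = |0.0756·24.5·+0.16578| / 0.0378742 = 8.1089 rad/s.

8.11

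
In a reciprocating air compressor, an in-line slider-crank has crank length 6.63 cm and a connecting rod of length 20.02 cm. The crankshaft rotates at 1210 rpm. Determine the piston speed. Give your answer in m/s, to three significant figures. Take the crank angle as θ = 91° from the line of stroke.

8.35

ω = 2π·1210/60 = 126.7 rad/s
For an in-line slider-crank, x = r cosθ + √(L² − r² sin²θ), so v = −rω sinθ·[1 + r cosθ/√(L² − r² sin²θ)].
With r = 0.0663 m, L = 0.2002 m, θ = 91°: √(L² − r² sin²θ) = 0.18891 m.
v = −0.0663·126.7·0.99985·[1 + 0.0663·-0.01745/0.18891] = -8.3482 m/s.
|v| = 8.3482 m/s.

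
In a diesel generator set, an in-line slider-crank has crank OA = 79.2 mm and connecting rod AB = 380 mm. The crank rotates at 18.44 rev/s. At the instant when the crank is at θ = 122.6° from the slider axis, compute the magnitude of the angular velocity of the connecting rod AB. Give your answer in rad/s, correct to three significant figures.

13.2

ω = 115.9 rad/s (converted from 18.44 rev/s).
The rod makes angle φ with the slider axis where L sinφ = r sinθ; differentiating, L cosφ·φ̇ = r ω cosθ.
L cosφ = √(L² − r² sin²θ) = 0.3741 m.
|ω_rod| = r ω |cosθ| / √(L² − r² sin²θ) = 0.0792·115.9·0.53877/0.3741 = 13.216 rad/s.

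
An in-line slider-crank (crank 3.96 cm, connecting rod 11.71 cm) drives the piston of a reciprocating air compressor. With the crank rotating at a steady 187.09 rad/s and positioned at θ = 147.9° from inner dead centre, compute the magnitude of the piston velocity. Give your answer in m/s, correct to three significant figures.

2.79

ω = 187.1 rad/s
For an in-line slider-crank, x = r cosθ + √(L² − r² sin²θ), so v = −rω sinθ·[1 + r cosθ/√(L² − r² sin²θ)].
With r = 0.0396 m, L = 0.1171 m, θ = 147.9°: √(L² − r² sin²θ) = 0.11519 m.
v = −0.0396·187.1·0.53140·[1 + 0.0396·-0.84712/0.11519] = -2.7905 m/s.
|v| = 2.7905 m/s.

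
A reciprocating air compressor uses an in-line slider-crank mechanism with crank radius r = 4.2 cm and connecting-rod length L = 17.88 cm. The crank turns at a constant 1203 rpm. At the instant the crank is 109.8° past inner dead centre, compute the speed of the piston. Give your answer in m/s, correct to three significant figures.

ω = 2π·1203/60 = 126 rad/s
For an in-line slider-crank, x = r cosθ + √(L² − r² sin²θ), so v = −rω sinθ·[1 + r cosθ/√(L² − r² sin²θ)].
With r = 0.042 m, L = 0.1788 m, θ = 109.8°: √(L² − r² sin²θ) = 0.17438 m.
v = −0.042·126·0.94088·[1 + 0.042·-0.33874/0.17438] = -4.5721 m/s.
|v| = 4.5721 m/s.

4.57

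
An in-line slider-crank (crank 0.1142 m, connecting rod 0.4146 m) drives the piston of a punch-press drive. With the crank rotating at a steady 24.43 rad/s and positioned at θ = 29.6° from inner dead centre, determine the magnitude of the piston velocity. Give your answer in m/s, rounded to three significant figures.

1.71

ω = 24.43 rad/s
For an in-line slider-crank, x = r cosθ + √(L² − r² sin²θ), so v = −rω sinθ·[1 + r cosθ/√(L² − r² sin²θ)].
With r = 0.1142 m, L = 0.4146 m, θ = 29.6°: √(L² − r² sin²θ) = 0.41074 m.
v = −0.1142·24.43·0.49394·[1 + 0.1142·0.86949/0.41074] = -1.7112 m/s.
|v| = 1.7112 m/s.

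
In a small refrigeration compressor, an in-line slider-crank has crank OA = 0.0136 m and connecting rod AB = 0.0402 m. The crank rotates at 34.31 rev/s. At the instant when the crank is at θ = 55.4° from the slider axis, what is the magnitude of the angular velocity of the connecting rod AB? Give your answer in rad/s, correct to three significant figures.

ω = 215.6 rad/s (converted from 34.31 rev/s).
The rod makes angle φ with the slider axis where L sinφ = r sinθ; differentiating, L cosφ·φ̇ = r ω cosθ.
L cosφ = √(L² − r² sin²θ) = 0.03861 m.
|ω_rod| = r ω |cosθ| / √(L² − r² sin²θ) = 0.0136·215.6·0.56784/0.03861 = 43.119 rad/s.

43.1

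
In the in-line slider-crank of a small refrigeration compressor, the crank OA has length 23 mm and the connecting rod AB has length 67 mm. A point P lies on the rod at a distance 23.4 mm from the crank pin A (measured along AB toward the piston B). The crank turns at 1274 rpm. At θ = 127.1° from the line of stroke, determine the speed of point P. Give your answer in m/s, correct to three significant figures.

ω = 133.4 rad/s.  Crank-pin speed |V_A| = rω = 3.0685 m/s, perpendicular to OA.
Rod angle: sinφ = −(r/L) sinθ ⇒ φ = -15.890°; ω_rod = −rω cosθ/√(L²−r²sin²θ) = +28.724 rad/s.
V_P = V_A + ω_rod × AP, with AP = 0.0234 m along the rod.
Components: V_Px = −rω sinθ − a·ω_rod·sinφ = -2.2634 m/s;  V_Py = rω cosθ + a·ω_rod·cosφ = -1.2045 m/s.
|V_P| = √(V_Px² + V_Py²) = 2.5639 m/s.

2.56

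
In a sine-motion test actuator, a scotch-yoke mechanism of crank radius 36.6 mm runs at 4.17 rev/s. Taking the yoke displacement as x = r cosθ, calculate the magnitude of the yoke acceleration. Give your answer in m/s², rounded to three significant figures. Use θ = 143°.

20.1

ω = 26.2 rad/s (from 4.17 rev/s).
x = r cosθ ⇒ ẍ = −rω² cosθ (ω constant).
|a| = rω²|cosθ| = 0.0366·(26.2)²·|cos 143°| = 20.066 m/s².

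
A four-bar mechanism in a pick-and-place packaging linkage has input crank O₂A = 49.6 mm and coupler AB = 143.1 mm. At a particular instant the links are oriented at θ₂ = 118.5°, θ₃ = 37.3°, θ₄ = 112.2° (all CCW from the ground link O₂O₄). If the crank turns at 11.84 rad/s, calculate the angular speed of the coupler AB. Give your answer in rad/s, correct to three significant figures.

0.466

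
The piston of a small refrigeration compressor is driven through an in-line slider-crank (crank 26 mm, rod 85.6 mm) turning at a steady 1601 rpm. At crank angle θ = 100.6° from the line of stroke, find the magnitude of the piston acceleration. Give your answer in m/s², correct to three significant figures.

351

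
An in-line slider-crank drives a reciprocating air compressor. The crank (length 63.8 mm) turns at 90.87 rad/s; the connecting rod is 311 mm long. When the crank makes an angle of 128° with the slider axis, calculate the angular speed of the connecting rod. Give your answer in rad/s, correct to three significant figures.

ω = 90.87 rad/s
The rod makes angle φ with the slider axis where L sinφ = r sinθ; differentiating, L cosφ·φ̇ = r ω cosθ.
L cosφ = √(L² − r² sin²θ) = 0.30691 m.
|ω_rod| = r ω |cosθ| / √(L² − r² sin²θ) = 0.0638·90.87·0.61566/0.30691 = 11.63 rad/s.

11.6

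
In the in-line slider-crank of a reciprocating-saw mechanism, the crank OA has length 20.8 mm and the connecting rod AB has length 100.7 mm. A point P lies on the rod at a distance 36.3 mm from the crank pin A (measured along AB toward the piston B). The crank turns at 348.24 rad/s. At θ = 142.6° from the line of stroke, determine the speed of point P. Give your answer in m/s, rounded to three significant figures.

5.54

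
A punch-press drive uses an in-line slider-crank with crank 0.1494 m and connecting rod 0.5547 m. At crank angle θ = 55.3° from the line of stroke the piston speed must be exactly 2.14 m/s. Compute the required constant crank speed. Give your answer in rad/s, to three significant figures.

For an in-line slider-crank, |v_piston| = rω|sinθ|·[1 + r cosθ/√(L² − r² sin²θ)].
With r = 0.1494 m, L = 0.5547 m, θ = 55.3°: the bracketed kinematic factor |dx/dθ| = 0.14214 m.
ω = v/|dx/dθ| = 2.14/0.14214 = 15.056 rad/s.

15.1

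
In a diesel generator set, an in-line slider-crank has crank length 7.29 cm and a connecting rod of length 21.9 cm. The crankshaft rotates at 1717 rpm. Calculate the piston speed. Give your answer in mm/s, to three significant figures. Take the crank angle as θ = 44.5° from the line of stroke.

ω = 2π·1717/60 = 179.8 rad/s
For an in-line slider-crank, x = r cosθ + √(L² − r² sin²θ), so v = −rω sinθ·[1 + r cosθ/√(L² − r² sin²θ)].
With r = 0.0729 m, L = 0.219 m, θ = 44.5°: √(L² − r² sin²θ) = 0.21296 m.
v = −0.0729·179.8·0.70091·[1 + 0.0729·0.71325/0.21296] = -11.431 m/s.
|v| = 11.431 m/s = 11431 mm/s.

11400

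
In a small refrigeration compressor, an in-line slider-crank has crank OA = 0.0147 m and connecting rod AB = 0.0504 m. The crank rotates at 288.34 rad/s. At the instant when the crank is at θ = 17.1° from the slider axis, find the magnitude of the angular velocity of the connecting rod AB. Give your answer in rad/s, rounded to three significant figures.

ω = 288.3 rad/s
The rod makes angle φ with the slider axis where L sinφ = r sinθ; differentiating, L cosφ·φ̇ = r ω cosθ.
L cosφ = √(L² − r² sin²θ) = 0.050214 m.
|ω_rod| = r ω |cosθ| / √(L² − r² sin²θ) = 0.0147·288.3·0.95579/0.050214 = 80.679 rad/s.

80.7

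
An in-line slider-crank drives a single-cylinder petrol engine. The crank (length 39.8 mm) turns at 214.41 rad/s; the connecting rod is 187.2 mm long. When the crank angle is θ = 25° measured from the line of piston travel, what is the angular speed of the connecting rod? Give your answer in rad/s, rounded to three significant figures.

41.5

ω = 214.4 rad/s
The rod makes angle φ with the slider axis where L sinφ = r sinθ; differentiating, L cosφ·φ̇ = r ω cosθ.
L cosφ = √(L² − r² sin²θ) = 0.18644 m.
|ω_rod| = r ω |cosθ| / √(L² − r² sin²θ) = 0.0398·214.4·0.90631/0.18644 = 41.482 rad/s.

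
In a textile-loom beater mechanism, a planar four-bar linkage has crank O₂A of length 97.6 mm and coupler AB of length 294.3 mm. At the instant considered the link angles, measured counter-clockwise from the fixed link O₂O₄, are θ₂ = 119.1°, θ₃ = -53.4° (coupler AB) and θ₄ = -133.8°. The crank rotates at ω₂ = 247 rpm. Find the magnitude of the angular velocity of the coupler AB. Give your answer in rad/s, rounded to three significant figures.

ω₂ = 25.87 rad/s (from 247 rpm).
Differentiating the loop-closure r₂e^{iθ₂}+r₃e^{iθ₃}=r₁+r₄e^{iθ₄} gives r₂ω₂e^{iθ₂}+r₃ω₃e^{iθ₃}=r₄ω₄e^{iθ₄}.
Eliminating the other unknown: ω₃ = r₂ω₂ sin(θ₄−θ₂) / [r₃ sin(θ₃−θ₄)].
Numerator sine = +0.95579; denominator sine = +0.98600.
Result = 0.0976·25.87·(+0.95579) / (0.2943·(+0.98600)) = +8.3152 rad/s; magnitude 8.3152 rad/s.

8.32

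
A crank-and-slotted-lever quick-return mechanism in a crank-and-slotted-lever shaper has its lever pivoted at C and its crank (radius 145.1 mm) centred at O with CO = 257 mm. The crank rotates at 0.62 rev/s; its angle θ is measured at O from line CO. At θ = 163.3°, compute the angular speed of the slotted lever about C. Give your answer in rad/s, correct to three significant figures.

ω = 3.896 rad/s (from 0.62 rev/s).
Crank pin A relative to C: A = (d + r cosθ, r sinθ); lever angle φ = atan2(r sinθ, d + r cosθ).
Differentiating tanφ: φ̇ = rω(d cosθ + r)/(d² + r² + 2dr cosθ).
d² + r² + 2dr cosθ = |CA|² = 0.0156673 m²;  d cosθ + r = -0.10106 m.
|ω_lever| = |0.1451·3.896·-0.10106| / 0.0156673 = 3.6461 rad/s.

3.65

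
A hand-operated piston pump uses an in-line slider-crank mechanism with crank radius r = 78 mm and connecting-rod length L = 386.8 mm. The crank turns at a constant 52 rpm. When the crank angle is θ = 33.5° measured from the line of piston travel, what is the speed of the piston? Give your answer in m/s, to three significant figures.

0.274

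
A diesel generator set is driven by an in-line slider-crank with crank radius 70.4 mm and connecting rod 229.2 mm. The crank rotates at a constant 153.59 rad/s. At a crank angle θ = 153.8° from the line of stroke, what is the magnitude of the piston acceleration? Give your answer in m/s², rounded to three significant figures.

1170

ω = 153.6 rad/s
x(θ) = r cosθ + √(L² − r² sin²θ); with ω constant, a = ω²·d²x/dθ².
d²x/dθ² = −r cosθ − r²(cos2θ)/√u − r⁴ sin²2θ/(4u^{3/2}),  u = L² − r² sin²θ = 0.0515665 m².
Substituting r = 0.0704 m, L = 0.2292 m, θ = 153.8°: d²x/dθ² = +0.049521 m.
a = ω²·d²x/dθ² = (153.6)²·(+0.049521) = +1168.2 m/s²;  |a| = 1168.2 m/s².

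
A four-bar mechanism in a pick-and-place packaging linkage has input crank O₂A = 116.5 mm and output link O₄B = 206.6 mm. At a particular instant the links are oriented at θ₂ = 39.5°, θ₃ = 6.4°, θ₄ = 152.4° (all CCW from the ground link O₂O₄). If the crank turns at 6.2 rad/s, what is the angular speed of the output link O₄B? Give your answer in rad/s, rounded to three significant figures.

ω₂ = 6.2 rad/s
Differentiating the loop-closure r₂e^{iθ₂}+r₃e^{iθ₃}=r₁+r₄e^{iθ₄} gives r₂ω₂e^{iθ₂}+r₃ω₃e^{iθ₃}=r₄ω₄e^{iθ₄}.
Eliminating the other unknown: ω₄ = r₂ω₂ sin(θ₂−θ₃) / [r₄ sin(θ₄−θ₃)].
Numerator sine = +0.54610; denominator sine = +0.55919.
Result = 0.1165·6.2·(+0.54610) / (0.2066·(+0.55919)) = +3.4143 rad/s; magnitude 3.4143 rad/s.

3.41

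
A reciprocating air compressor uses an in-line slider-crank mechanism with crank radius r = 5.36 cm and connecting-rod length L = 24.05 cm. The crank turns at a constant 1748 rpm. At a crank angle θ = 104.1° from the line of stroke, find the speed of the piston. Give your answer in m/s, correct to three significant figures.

8.99

ω = 2π·1748/60 = 183.1 rad/s
For an in-line slider-crank, x = r cosθ + √(L² − r² sin²θ), so v = −rω sinθ·[1 + r cosθ/√(L² − r² sin²θ)].
With r = 0.0536 m, L = 0.2405 m, θ = 104.1°: √(L² − r² sin²θ) = 0.23481 m.
v = −0.0536·183.1·0.96987·[1 + 0.0536·-0.24362/0.23481] = -8.9867 m/s.
|v| = 8.9867 m/s.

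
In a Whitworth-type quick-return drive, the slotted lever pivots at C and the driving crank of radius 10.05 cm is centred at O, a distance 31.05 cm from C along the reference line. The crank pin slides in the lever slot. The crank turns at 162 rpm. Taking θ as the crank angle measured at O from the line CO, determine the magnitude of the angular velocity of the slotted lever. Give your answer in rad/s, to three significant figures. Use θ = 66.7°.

2.90

ω = 16.96 rad/s (from 162 rpm).
Crank pin A relative to C: A = (d + r cosθ, r sinθ); lever angle φ = atan2(r sinθ, d + r cosθ).
Differentiating tanφ: φ̇ = rω(d cosθ + r)/(d² + r² + 2dr cosθ).
d² + r² + 2dr cosθ = |CA|² = 0.131197 m²;  d cosθ + r = +0.22332 m.
|ω_lever| = |0.1005·16.96·+0.22332| / 0.131197 = 2.9021 rad/s.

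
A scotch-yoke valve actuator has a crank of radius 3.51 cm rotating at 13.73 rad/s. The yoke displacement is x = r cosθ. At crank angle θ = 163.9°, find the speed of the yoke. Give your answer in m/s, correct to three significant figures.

0.134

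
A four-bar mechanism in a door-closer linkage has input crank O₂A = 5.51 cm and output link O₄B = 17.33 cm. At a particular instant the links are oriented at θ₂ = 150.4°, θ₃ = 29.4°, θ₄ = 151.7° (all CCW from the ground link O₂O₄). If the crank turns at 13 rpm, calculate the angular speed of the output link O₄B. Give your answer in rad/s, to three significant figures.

0.439

ω₂ = 1.361 rad/s (from 13 rpm).
Differentiating the loop-closure r₂e^{iθ₂}+r₃e^{iθ₃}=r₁+r₄e^{iθ₄} gives r₂ω₂e^{iθ₂}+r₃ω₃e^{iθ₃}=r₄ω₄e^{iθ₄}.
Eliminating the other unknown: ω₄ = r₂ω₂ sin(θ₂−θ₃) / [r₄ sin(θ₄−θ₃)].
Numerator sine = +0.85717; denominator sine = +0.84526.
Result = 0.0551·1.361·(+0.85717) / (0.1733·(+0.84526)) = +0.43893 rad/s; magnitude 0.43893 rad/s.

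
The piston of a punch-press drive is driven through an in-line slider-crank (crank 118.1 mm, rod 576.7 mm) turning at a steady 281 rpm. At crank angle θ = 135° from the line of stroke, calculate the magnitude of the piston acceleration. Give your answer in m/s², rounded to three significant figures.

72.1

ω = 2π·281/60 = 29.43 rad/s
x(θ) = r cosθ + √(L² − r² sin²θ); with ω constant, a = ω²·d²x/dθ².
d²x/dθ² = −r cosθ − r²(cos2θ)/√u − r⁴ sin²2θ/(4u^{3/2}),  u = L² − r² sin²θ = 0.325609 m².
Substituting r = 0.1181 m, L = 0.5767 m, θ = 135°: d²x/dθ² = +0.083248 m.
a = ω²·d²x/dθ² = (29.43)²·(+0.083248) = +72.084 m/s²;  |a| = 72.084 m/s².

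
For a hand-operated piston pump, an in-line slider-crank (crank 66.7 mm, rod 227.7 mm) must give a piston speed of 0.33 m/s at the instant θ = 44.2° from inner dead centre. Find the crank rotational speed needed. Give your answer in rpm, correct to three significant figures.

55.8

For an in-line slider-crank, |v_piston| = rω|sinθ|·[1 + r cosθ/√(L² − r² sin²θ)].
With r = 0.0667 m, L = 0.2277 m, θ = 44.2°: the bracketed kinematic factor |dx/dθ| = 0.056477 m.
ω = v/|dx/dθ| = 0.33/0.056477 = 5.8431 rad/s.
N = 60ω/(2π) = 55.798 rpm.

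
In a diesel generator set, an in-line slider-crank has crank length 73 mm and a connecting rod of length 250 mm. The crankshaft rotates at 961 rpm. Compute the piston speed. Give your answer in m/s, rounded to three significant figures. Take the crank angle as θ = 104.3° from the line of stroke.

ω = 2π·961/60 = 100.6 rad/s
For an in-line slider-crank, x = r cosθ + √(L² − r² sin²θ), so v = −rω sinθ·[1 + r cosθ/√(L² − r² sin²θ)].
With r = 0.073 m, L = 0.25 m, θ = 104.3°: √(L² − r² sin²θ) = 0.23978 m.
v = −0.073·100.6·0.96902·[1 + 0.073·-0.24700/0.23978] = -6.5835 m/s.
|v| = 6.5835 m/s.

6.58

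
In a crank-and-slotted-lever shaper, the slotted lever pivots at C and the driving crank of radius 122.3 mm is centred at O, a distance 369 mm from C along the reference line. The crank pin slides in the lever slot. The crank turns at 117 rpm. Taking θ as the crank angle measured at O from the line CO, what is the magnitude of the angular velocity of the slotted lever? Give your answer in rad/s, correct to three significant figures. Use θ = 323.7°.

2.81

ω = 12.25 rad/s (from 117 rpm).
Crank pin A relative to C: A = (d + r cosθ, r sinθ); lever angle φ = atan2(r sinθ, d + r cosθ).
Differentiating tanφ: φ̇ = rω(d cosθ + r)/(d² + r² + 2dr cosθ).
d² + r² + 2dr cosθ = |CA|² = 0.223859 m²;  d cosθ + r = +0.41969 m.
|ω_lever| = |0.1223·12.25·+0.41969| / 0.223859 = 2.8093 rad/s.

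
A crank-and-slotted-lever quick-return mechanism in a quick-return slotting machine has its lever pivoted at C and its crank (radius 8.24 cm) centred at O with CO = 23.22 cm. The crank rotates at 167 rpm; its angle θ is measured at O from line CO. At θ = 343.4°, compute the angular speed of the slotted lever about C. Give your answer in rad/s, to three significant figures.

4.51

ω = 17.49 rad/s (from 167 rpm).
Crank pin A relative to C: A = (d + r cosθ, r sinθ); lever angle φ = atan2(r sinθ, d + r cosθ).
Differentiating tanφ: φ̇ = rω(d cosθ + r)/(d² + r² + 2dr cosθ).
d² + r² + 2dr cosθ = |CA|² = 0.0973783 m²;  d cosθ + r = +0.30492 m.
|ω_lever| = |0.0824·17.49·+0.30492| / 0.0973783 = 4.5123 rad/s.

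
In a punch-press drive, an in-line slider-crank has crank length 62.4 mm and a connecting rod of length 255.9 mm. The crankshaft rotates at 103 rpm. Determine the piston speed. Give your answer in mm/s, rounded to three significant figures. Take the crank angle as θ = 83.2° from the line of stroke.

688

ω = 2π·103/60 = 10.79 rad/s
For an in-line slider-crank, x = r cosθ + √(L² − r² sin²θ), so v = −rω sinθ·[1 + r cosθ/√(L² − r² sin²θ)].
With r = 0.0624 m, L = 0.2559 m, θ = 83.2°: √(L² − r² sin²θ) = 0.24829 m.
v = −0.0624·10.79·0.99297·[1 + 0.0624·0.11840/0.24829] = -0.68821 m/s.
|v| = 0.68821 m/s = 688.21 mm/s.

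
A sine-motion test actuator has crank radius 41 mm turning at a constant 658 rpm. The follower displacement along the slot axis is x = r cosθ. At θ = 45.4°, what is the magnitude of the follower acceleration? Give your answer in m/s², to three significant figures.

ω = 68.91 rad/s (from 658 rpm).
x = r cosθ ⇒ ẍ = −rω² cosθ (ω constant).
|a| = rω²|cosθ| = 0.041·(68.91)²·|cos 45.4°| = 136.69 m/s².

137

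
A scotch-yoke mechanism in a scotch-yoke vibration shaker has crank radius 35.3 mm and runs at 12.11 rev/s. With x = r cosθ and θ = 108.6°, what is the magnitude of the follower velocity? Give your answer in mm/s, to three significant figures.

2550

ω = 76.09 rad/s (from 12.11 rev/s).
x = r cosθ ⇒ ẋ = −rω sinθ.
|v| = rω|sinθ| = 0.0353·76.09·|sin 108.6°| = 2.5457 m/s = 2545.7 mm/s.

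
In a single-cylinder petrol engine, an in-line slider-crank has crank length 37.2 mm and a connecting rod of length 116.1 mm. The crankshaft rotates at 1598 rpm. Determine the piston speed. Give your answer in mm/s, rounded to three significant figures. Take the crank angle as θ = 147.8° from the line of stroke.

2400

ω = 2π·1598/60 = 167.3 rad/s
For an in-line slider-crank, x = r cosθ + √(L² − r² sin²θ), so v = −rω sinθ·[1 + r cosθ/√(L² − r² sin²θ)].
With r = 0.0372 m, L = 0.1161 m, θ = 147.8°: √(L² − r² sin²θ) = 0.1144 m.
v = −0.0372·167.3·0.53288·[1 + 0.0372·-0.84619/0.1144] = -2.4044 m/s.
|v| = 2.4044 m/s = 2404.4 mm/s.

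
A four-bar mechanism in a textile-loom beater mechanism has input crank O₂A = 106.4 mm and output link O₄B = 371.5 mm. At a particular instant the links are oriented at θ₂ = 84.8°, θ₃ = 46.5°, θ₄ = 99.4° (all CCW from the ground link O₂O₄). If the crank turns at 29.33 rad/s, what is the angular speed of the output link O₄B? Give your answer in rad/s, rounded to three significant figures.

ω₂ = 29.33 rad/s
Differentiating the loop-closure r₂e^{iθ₂}+r₃e^{iθ₃}=r₁+r₄e^{iθ₄} gives r₂ω₂e^{iθ₂}+r₃ω₃e^{iθ₃}=r₄ω₄e^{iθ₄}.
Eliminating the other unknown: ω₄ = r₂ω₂ sin(θ₂−θ₃) / [r₄ sin(θ₄−θ₃)].
Numerator sine = +0.61978; denominator sine = +0.79758.
Result = 0.1064·29.33·(+0.61978) / (0.3715·(+0.79758)) = +6.5276 rad/s; magnitude 6.5276 rad/s.

6.53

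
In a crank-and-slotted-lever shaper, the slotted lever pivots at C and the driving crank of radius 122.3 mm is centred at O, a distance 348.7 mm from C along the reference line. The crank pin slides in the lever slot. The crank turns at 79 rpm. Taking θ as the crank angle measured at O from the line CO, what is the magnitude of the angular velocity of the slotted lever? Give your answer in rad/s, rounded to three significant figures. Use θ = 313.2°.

ω = 8.273 rad/s (from 79 rpm).
Crank pin A relative to C: A = (d + r cosθ, r sinθ); lever angle φ = atan2(r sinθ, d + r cosθ).
Differentiating tanφ: φ̇ = rω(d cosθ + r)/(d² + r² + 2dr cosθ).
d² + r² + 2dr cosθ = |CA|² = 0.194935 m²;  d cosθ + r = +0.361 m.
|ω_lever| = |0.1223·8.273·+0.361| / 0.194935 = 1.8737 rad/s.

1.87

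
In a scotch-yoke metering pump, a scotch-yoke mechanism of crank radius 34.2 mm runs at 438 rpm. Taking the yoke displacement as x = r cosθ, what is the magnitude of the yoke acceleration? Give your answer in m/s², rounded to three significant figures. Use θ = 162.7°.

68.7

ω = 45.87 rad/s (from 438 rpm).
x = r cosθ ⇒ ẍ = −rω² cosθ (ω constant).
|a| = rω²|cosθ| = 0.0342·(45.87)²·|cos 162.7°| = 68.695 m/s².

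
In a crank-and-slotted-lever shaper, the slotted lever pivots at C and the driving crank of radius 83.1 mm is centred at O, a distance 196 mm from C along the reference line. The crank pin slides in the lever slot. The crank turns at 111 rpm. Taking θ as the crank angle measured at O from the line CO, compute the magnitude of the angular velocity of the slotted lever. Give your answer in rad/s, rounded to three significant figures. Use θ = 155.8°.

ω = 11.62 rad/s (from 111 rpm).
Crank pin A relative to C: A = (d + r cosθ, r sinθ); lever angle φ = atan2(r sinθ, d + r cosθ).
Differentiating tanφ: φ̇ = rω(d cosθ + r)/(d² + r² + 2dr cosθ).
d² + r² + 2dr cosθ = |CA|² = 0.0156091 m²;  d cosθ + r = -0.095676 m.
|ω_lever| = |0.0831·11.62·-0.095676| / 0.0156091 = 5.9207 rad/s.

5.92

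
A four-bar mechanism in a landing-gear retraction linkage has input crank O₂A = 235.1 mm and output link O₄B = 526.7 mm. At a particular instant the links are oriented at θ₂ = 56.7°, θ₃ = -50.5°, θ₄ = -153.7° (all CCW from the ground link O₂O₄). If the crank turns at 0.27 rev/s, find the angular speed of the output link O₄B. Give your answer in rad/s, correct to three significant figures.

ω₂ = 1.696 rad/s (from 0.27 rev/s).
Differentiating the loop-closure r₂e^{iθ₂}+r₃e^{iθ₃}=r₁+r₄e^{iθ₄} gives r₂ω₂e^{iθ₂}+r₃ω₃e^{iθ₃}=r₄ω₄e^{iθ₄}.
Eliminating the other unknown: ω₄ = r₂ω₂ sin(θ₂−θ₃) / [r₄ sin(θ₄−θ₃)].
Numerator sine = +0.95528; denominator sine = -0.97358.
Result = 0.2351·1.696·(+0.95528) / (0.5267·(-0.97358)) = -0.743 rad/s; magnitude 0.743 rad/s.

0.743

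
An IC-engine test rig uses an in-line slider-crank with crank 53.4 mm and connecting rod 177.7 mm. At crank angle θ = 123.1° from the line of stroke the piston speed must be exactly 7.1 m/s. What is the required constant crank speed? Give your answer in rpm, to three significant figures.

1830

For an in-line slider-crank, |v_piston| = rω|sinθ|·[1 + r cosθ/√(L² − r² sin²θ)].
With r = 0.0534 m, L = 0.1777 m, θ = 123.1°: the bracketed kinematic factor |dx/dθ| = 0.037149 m.
ω = v/|dx/dθ| = 7.1/0.037149 = 191.12 rad/s.
N = 60ω/(2π) = 1825.1 rpm.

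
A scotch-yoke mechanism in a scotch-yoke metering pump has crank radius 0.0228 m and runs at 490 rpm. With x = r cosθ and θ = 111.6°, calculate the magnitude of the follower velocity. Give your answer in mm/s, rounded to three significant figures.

1090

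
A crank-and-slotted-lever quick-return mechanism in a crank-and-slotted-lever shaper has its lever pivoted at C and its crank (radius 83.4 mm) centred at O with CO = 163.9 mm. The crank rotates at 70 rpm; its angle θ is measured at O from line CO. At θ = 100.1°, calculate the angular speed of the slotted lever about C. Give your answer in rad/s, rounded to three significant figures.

ω = 7.33 rad/s (from 70 rpm).
Crank pin A relative to C: A = (d + r cosθ, r sinθ); lever angle φ = atan2(r sinθ, d + r cosθ).
Differentiating tanφ: φ̇ = rω(d cosθ + r)/(d² + r² + 2dr cosθ).
d² + r² + 2dr cosθ = |CA|² = 0.0290245 m²;  d cosθ + r = +0.054657 m.
|ω_lever| = |0.0834·7.33·+0.054657| / 0.0290245 = 1.1513 rad/s.

1.15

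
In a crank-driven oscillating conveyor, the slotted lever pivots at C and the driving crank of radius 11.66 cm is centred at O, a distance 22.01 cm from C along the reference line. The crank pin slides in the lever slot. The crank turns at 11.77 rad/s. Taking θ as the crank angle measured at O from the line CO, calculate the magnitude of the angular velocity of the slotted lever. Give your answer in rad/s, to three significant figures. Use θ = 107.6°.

ω = 11.77 rad/s
Crank pin A relative to C: A = (d + r cosθ, r sinθ); lever angle φ = atan2(r sinθ, d + r cosθ).
Differentiating tanφ: φ̇ = rω(d cosθ + r)/(d² + r² + 2dr cosθ).
d² + r² + 2dr cosθ = |CA|² = 0.0465197 m²;  d cosθ + r = +0.050048 m.
|ω_lever| = |0.1166·11.77·+0.050048| / 0.0465197 = 1.4765 rad/s.

1.48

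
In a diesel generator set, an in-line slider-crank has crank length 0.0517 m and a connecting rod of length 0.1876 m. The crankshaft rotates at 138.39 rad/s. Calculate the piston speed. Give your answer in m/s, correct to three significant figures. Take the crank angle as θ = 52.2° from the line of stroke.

ω = 138.4 rad/s
For an in-line slider-crank, x = r cosθ + √(L² − r² sin²θ), so v = −rω sinθ·[1 + r cosθ/√(L² − r² sin²θ)].
With r = 0.0517 m, L = 0.1876 m, θ = 52.2°: √(L² − r² sin²θ) = 0.1831 m.
v = −0.0517·138.4·0.79016·[1 + 0.0517·0.61291/0.1831] = -6.6318 m/s.
|v| = 6.6318 m/s.

6.63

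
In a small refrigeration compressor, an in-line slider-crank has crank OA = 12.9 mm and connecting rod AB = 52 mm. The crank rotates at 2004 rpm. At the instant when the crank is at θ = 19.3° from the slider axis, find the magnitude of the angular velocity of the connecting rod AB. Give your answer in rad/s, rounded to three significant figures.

49.3

ω = 209.9 rad/s (converted from 2004 rpm).
The rod makes angle φ with the slider axis where L sinφ = r sinθ; differentiating, L cosφ·φ̇ = r ω cosθ.
L cosφ = √(L² − r² sin²θ) = 0.051825 m.
|ω_rod| = r ω |cosθ| / √(L² − r² sin²θ) = 0.0129·209.9·0.94380/0.051825 = 49.301 rad/s.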